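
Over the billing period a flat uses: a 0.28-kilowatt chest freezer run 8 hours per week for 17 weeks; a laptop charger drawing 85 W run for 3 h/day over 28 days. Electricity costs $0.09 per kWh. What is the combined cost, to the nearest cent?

$4.07

chest freezer: Runtime = 8 h/week × 17 weeks = 136 h
chest freezer: 0.28 kW × 136 h = 38.08 kWh
laptop charger: Runtime = 3 h/day × 28 days = 84 h
laptop charger: 0.085 kW × 84 h = 7.14 kWh
Total energy = 45.22 kWh
Cost = 45.22 × $0.09 = $4.07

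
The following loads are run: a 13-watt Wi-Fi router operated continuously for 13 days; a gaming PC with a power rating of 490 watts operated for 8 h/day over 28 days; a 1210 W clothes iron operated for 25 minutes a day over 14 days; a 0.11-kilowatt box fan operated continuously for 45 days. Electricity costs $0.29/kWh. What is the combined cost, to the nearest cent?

Wi-Fi router: Runtime = 24 h × 13 = 312 h
Wi-Fi router: 0.013 kW × 312 h = 4.056 kWh
gaming PC: Runtime = 8 h/day × 28 days = 224 h
gaming PC: 0.49 kW × 224 h = 109.76 kWh
clothes iron: Runtime = 25 min × 14 = 350 min = 5.833333… h
clothes iron: 1.21 kW × 5.833333… h = 7.058333… kWh
box fan: Runtime = 24 h × 45 = 1080 h
box fan: 0.11 kW × 1080 h = 118.8 kWh
Total energy = 239.674333… kWh
Cost = 239.674333… × $0.29 = $69.51

$69.51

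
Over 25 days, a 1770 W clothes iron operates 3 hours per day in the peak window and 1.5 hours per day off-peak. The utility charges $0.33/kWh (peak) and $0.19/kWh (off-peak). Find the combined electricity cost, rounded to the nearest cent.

$56.42

Peak energy = 1.77 kW × 3 h × 25 = 132.75 kWh
Off-peak energy = 1.77 kW × 1.5 h × 25 = 66.375 kWh
Cost = 132.75 × $0.33 + 66.375 × $0.19 = $43.8075 + $12.61125 = $56.42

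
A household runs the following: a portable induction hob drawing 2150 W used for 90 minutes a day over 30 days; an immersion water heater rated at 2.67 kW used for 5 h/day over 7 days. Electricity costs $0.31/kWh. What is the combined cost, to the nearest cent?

$58.96

portable induction hob: Runtime = 90 min × 30 = 2700 min = 45 h
portable induction hob: 2.15 kW × 45 h = 96.75 kWh
immersion water heater: Runtime = 5 h/day × 7 days = 35 h
immersion water heater: 2.67 kW × 35 h = 93.45 kWh
Total energy = 190.2 kWh
Cost = 190.2 × $0.31 = $58.96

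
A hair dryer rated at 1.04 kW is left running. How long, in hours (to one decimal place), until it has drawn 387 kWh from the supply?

372.1 h

Hours = 387 kWh ÷ 1.04 kW = 372.1 h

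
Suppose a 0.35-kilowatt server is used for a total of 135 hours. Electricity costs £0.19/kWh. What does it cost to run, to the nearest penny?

£8.98

Energy = 0.35 kW × 135 h = 47.25 kWh
Cost = 47.25 kWh × £0.19/kWh = £8.98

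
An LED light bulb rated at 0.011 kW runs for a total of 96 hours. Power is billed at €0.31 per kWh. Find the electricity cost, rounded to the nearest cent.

Energy = 0.011 kW × 96 h = 1.056 kWh
Cost = 1.056 kWh × €0.31/kWh = €0.33

€0.33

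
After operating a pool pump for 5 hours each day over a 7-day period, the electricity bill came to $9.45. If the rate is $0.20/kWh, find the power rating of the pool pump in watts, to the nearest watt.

Energy = $9.45 ÷ $0.20/kWh = 47.25 kWh
Runtime = 5 h/day × 7 days = 35 h
Power = 47.25 kWh ÷ 35 h = 1.35 kW = 1350 W

1350 W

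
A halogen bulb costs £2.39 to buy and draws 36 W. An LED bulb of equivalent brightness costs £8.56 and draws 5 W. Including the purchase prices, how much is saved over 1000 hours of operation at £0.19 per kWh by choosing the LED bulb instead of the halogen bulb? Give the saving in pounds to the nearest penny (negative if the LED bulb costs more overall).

-£0.28

halogen bulb: £2.39 + (36/1000) kW × 1000 h × £0.19 = £2.39 + £6.84 = £9.23
LED bulb: £8.56 + (5/1000) kW × 1000 h × £0.19 = £8.56 + £0.95 = £9.51
Saving = £9.23 − £9.51 = −£0.28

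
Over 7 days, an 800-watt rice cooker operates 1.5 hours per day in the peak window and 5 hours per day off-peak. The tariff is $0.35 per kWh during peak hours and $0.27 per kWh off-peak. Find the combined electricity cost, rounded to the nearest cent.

$10.50

Peak energy = 0.8 kW × 1.5 h × 7 = 8.4 kWh
Off-peak energy = 0.8 kW × 5 h × 7 = 28 kWh
Cost = 8.4 × $0.35 + 28 × $0.27 = $2.94 + $7.56 = $10.50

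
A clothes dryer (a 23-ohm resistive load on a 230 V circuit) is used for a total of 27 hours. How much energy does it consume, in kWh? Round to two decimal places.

Power = V²/R = 230²/23 = 2300 W = 2.3 kW
Energy = 2.3 kW × 27 h = 62.1 kWh

62.10 kWh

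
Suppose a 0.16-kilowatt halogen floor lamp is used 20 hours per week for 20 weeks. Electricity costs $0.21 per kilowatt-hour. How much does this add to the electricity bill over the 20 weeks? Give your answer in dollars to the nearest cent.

$13.44

Runtime = 20 h/week × 20 weeks = 400 h
Energy = 0.16 kW × 400 h = 64 kWh
Cost = 64 kWh × $0.21/kWh = $13.44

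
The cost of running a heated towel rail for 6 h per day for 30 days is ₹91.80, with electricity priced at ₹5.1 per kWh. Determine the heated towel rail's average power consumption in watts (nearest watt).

Energy = ₹91.80 ÷ ₹5.1/kWh = 18 kWh
Runtime = 6 h/day × 30 days = 180 h
Power = 18 kWh ÷ 180 h = 0.1 kW = 100 W

100 W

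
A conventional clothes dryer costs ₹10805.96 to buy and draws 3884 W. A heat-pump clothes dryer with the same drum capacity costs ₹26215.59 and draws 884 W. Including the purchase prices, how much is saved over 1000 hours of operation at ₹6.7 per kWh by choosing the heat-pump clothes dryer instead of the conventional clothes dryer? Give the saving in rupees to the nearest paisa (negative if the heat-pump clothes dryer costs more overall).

₹4690.37

conventional clothes dryer: ₹10805.96 + (3884/1000) kW × 1000 h × ₹6.7 = ₹10805.96 + ₹26022.8 = ₹36828.76
heat-pump clothes dryer: ₹26215.59 + (884/1000) kW × 1000 h × ₹6.7 = ₹26215.59 + ₹5922.8 = ₹32138.39
Saving = ₹36828.76 − ₹32138.39 = ₹4690.37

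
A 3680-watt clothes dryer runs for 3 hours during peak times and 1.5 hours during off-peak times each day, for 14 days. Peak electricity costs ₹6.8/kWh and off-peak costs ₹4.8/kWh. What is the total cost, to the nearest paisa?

₹1421.95

Peak energy = 3.68 kW × 3 h × 14 = 154.56 kWh
Off-peak energy = 3.68 kW × 1.5 h × 14 = 77.28 kWh
Cost = 154.56 × ₹6.8 + 77.28 × ₹4.8 = ₹1051.008 + ₹370.944 = ₹1421.95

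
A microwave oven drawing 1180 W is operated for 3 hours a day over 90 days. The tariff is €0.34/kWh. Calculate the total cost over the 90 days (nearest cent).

€108.32

Runtime = 3 h/day × 90 days = 270 h
Energy = 1.18 kW × 270 h = 318.6 kWh
Cost = 318.6 kWh × €0.34/kWh = €108.32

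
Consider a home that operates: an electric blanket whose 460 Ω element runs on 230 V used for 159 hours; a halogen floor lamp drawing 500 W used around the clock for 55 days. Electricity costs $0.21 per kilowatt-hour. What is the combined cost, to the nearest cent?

$142.44

electric blanket: Power = V²/R = 230²/460 = 115 W = 0.115 kW
electric blanket: 0.115 kW × 159 h = 18.285 kWh
halogen floor lamp: Runtime = 24 h × 55 = 1320 h
halogen floor lamp: 0.5 kW × 1320 h = 660 kWh
Total energy = 678.285 kWh
Cost = 678.285 × $0.21 = $142.44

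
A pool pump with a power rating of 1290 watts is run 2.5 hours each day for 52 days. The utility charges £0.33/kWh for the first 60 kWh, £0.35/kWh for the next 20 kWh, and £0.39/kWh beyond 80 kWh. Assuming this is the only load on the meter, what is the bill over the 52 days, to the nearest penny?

£61.00

Runtime = 2.5 h/day × 52 days = 130 h
Energy = 1.29 kW × 130 h = 167.7 kWh
Tier 1 (0–60 kWh): 60 × £0.33 = £19.8
Tier 2 (60–80 kWh): 20 × £0.35 = £7
Above 80 kWh: 87.7 × £0.39 = £34.203
Bill = £61.00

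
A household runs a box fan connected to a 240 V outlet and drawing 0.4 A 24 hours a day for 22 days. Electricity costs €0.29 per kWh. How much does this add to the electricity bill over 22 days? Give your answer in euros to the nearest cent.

Power = 0.4 A × 240 V = 96 W = 0.096 kW
Runtime = 24 h × 22 = 528 h
Energy = 0.096 kW × 528 h = 50.688 kWh
Cost = 50.688 kWh × €0.29/kWh = €14.70

€14.70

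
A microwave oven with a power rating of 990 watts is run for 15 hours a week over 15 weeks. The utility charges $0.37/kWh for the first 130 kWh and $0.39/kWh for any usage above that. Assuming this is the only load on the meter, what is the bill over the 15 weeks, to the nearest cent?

Runtime = 15 h/week × 15 weeks = 225 h
Energy = 0.99 kW × 225 h = 222.75 kWh
Tier 1 (0–130 kWh): 130 × $0.37 = $48.1
Above 130 kWh: 92.75 × $0.39 = $36.1725
Bill = $84.27

$84.27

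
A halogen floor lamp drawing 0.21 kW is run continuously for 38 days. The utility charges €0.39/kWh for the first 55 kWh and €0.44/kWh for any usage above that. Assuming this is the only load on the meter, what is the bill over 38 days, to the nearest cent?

Runtime = 24 h × 38 = 912 h
Energy = 0.21 kW × 912 h = 191.52 kWh
Tier 1 (0–55 kWh): 55 × €0.39 = €21.45
Above 55 kWh: 136.52 × €0.44 = €60.0688
Bill = €81.52

€81.52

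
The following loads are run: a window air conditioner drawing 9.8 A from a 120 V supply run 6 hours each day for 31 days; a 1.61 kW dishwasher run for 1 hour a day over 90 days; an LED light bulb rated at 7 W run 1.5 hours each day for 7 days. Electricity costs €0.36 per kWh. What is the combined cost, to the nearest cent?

window air conditioner: Power = 9.8 A × 120 V = 1176 W = 1.176 kW
window air conditioner: Runtime = 6 h/day × 31 days = 186 h
window air conditioner: 1.176 kW × 186 h = 218.736 kWh
dishwasher: Runtime = 1 h/day × 90 days = 90 h
dishwasher: 1.61 kW × 90 h = 144.9 kWh
LED light bulb: Runtime = 1.5 h/day × 7 days = 10.5 h
LED light bulb: 0.007 kW × 10.5 h = 0.0735 kWh
Total energy = 363.7095 kWh
Cost = 363.7095 × €0.36 = €130.94

€130.94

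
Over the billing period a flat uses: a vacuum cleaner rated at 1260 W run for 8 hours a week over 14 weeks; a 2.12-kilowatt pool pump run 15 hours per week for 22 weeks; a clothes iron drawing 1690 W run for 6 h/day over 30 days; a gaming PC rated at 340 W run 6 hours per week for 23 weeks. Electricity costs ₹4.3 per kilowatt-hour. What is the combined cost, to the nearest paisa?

₹5124.91

vacuum cleaner: Runtime = 8 h/week × 14 weeks = 112 h
vacuum cleaner: 1.26 kW × 112 h = 141.12 kWh
pool pump: Runtime = 15 h/week × 22 weeks = 330 h
pool pump: 2.12 kW × 330 h = 699.6 kWh
clothes iron: Runtime = 6 h/day × 30 days = 180 h
clothes iron: 1.69 kW × 180 h = 304.2 kWh
gaming PC: Runtime = 6 h/week × 23 weeks = 138 h
gaming PC: 0.34 kW × 138 h = 46.92 kWh
Total energy = 1191.84 kWh
Cost = 1191.84 × ₹4.3 = ₹5124.91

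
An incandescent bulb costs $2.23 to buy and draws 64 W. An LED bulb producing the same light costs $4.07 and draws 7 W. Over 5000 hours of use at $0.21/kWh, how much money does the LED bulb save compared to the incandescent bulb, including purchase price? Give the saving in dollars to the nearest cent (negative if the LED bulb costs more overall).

$58.01

incandescent bulb: $2.23 + (64/1000) kW × 5000 h × $0.21 = $2.23 + $67.2 = $69.43
LED bulb: $4.07 + (7/1000) kW × 5000 h × $0.21 = $4.07 + $7.35 = $11.42
Saving = $69.43 − $11.42 = $58.01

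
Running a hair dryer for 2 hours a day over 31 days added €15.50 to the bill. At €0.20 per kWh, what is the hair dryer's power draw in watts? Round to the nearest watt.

1250 W

Energy = €15.50 ÷ €0.20/kWh = 77.5 kWh
Runtime = 2 h/day × 31 days = 62 h
Power = 77.5 kWh ÷ 62 h = 1.25 kW = 1250 W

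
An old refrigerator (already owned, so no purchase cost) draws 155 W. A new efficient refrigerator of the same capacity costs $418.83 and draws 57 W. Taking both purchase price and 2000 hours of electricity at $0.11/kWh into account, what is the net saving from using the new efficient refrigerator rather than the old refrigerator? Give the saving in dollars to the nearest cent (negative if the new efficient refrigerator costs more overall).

old refrigerator: $0.00 + (155/1000) kW × 2000 h × $0.11 = $0.00 + $34.1 = $34.1
new efficient refrigerator: $418.83 + (57/1000) kW × 2000 h × $0.11 = $418.83 + $12.54 = $431.37
Saving = $34.1 − $431.37 = −$397.27

-$397.27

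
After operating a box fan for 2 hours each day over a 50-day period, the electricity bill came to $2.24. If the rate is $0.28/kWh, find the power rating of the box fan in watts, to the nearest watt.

80 W

Energy = $2.24 ÷ $0.28/kWh = 8 kWh
Runtime = 2 h/day × 50 days = 100 h
Power = 8 kWh ÷ 100 h = 0.08 kW = 80 W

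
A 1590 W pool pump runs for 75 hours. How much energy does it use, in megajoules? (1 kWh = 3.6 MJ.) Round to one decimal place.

Energy = 1.59 kW × 75 h = 119.25 kWh
= 119.25 × 3.6 MJ = 429.3 MJ

429.3 MJ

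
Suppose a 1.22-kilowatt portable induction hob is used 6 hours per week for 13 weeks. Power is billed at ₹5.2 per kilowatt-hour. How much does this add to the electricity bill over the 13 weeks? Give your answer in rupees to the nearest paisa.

₹494.83

Runtime = 6 h/week × 13 weeks = 78 h
Energy = 1.22 kW × 78 h = 95.16 kWh
Cost = 95.16 kWh × ₹5.2/kWh = ₹494.83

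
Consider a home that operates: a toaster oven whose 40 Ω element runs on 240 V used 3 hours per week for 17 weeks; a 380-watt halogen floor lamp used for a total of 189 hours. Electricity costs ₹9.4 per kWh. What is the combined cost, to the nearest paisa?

₹1365.44

toaster oven: Power = V²/R = 240²/40 = 1440 W = 1.44 kW
toaster oven: Runtime = 3 h/week × 17 weeks = 51 h
toaster oven: 1.44 kW × 51 h = 73.44 kWh
halogen floor lamp: 0.38 kW × 189 h = 71.82 kWh
Total energy = 145.26 kWh
Cost = 145.26 × ₹9.4 = ₹1365.44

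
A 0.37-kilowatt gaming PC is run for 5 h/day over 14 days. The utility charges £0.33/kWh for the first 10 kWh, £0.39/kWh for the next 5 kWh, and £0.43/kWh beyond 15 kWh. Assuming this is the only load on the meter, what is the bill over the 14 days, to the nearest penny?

Runtime = 5 h/day × 14 days = 70 h
Energy = 0.37 kW × 70 h = 25.9 kWh
Tier 1 (0–10 kWh): 10 × £0.33 = £3.3
Tier 2 (10–15 kWh): 5 × £0.39 = £1.95
Above 15 kWh: 10.9 × £0.43 = £4.687
Bill = £9.94

£9.94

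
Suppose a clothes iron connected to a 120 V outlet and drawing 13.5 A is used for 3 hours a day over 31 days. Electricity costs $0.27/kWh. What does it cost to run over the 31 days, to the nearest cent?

Power = 13.5 A × 120 V = 1620 W = 1.62 kW
Runtime = 3 h/day × 31 days = 93 h
Energy = 1.62 kW × 93 h = 150.66 kWh
Cost = 150.66 kWh × $0.27/kWh = $40.68

$40.68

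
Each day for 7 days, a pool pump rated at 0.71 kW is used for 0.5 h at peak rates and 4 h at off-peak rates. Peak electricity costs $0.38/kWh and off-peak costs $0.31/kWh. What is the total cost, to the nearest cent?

Peak energy = 0.71 kW × 0.5 h × 7 = 2.485 kWh
Off-peak energy = 0.71 kW × 4 h × 7 = 19.88 kWh
Cost = 2.485 × $0.38 + 19.88 × $0.31 = $0.9443 + $6.1628 = $7.11

$7.11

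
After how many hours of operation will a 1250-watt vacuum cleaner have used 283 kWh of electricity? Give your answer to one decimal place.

226.4 h

Hours = 283 kWh ÷ 1.25 kW = 226.4 h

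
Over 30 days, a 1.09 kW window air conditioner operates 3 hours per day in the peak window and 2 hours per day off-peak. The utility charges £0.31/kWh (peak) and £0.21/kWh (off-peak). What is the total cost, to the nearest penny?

£44.15

Peak energy = 1.09 kW × 3 h × 30 = 98.1 kWh
Off-peak energy = 1.09 kW × 2 h × 30 = 65.4 kWh
Cost = 98.1 × £0.31 + 65.4 × £0.21 = £30.411 + £13.734 = £44.15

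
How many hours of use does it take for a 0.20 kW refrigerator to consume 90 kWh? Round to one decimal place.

Hours = 90 kWh ÷ 0.2 kW = 450.0 h

450.0 h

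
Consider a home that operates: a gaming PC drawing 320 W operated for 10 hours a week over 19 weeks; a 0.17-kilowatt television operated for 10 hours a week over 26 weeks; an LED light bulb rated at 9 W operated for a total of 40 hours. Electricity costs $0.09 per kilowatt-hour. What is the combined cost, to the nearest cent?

gaming PC: Runtime = 10 h/week × 19 weeks = 190 h
gaming PC: 0.32 kW × 190 h = 60.8 kWh
television: Runtime = 10 h/week × 26 weeks = 260 h
television: 0.17 kW × 260 h = 44.2 kWh
LED light bulb: 0.009 kW × 40 h = 0.36 kWh
Total energy = 105.36 kWh
Cost = 105.36 × $0.09 = $9.48

$9.48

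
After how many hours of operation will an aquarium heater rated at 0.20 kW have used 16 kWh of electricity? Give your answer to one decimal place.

Hours = 16 kWh ÷ 0.2 kW = 80.0 h

80.0 h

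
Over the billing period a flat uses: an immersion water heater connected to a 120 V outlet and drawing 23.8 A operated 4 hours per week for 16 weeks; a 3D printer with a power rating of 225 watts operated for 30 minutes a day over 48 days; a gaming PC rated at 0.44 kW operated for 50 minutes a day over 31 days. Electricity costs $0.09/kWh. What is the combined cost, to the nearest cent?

$17.96

immersion water heater: Power = 23.8 A × 120 V = 2856 W = 2.856 kW
immersion water heater: Runtime = 4 h/week × 16 weeks = 64 h
immersion water heater: 2.856 kW × 64 h = 182.784 kWh
3D printer: Runtime = 30 min × 48 = 1440 min = 24 h
3D printer: 0.225 kW × 24 h = 5.4 kWh
gaming PC: Runtime = 50 min × 31 = 1550 min = 25.833333… h
gaming PC: 0.44 kW × 25.833333… h = 11.366666… kWh
Total energy = 199.550666… kWh
Cost = 199.550666… × $0.09 = $17.96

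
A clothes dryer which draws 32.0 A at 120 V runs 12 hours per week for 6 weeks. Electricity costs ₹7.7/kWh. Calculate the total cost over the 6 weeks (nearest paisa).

Power = 32.0 A × 120 V = 3840 W = 3.84 kW
Runtime = 12 h/week × 6 weeks = 72 h
Energy = 3.84 kW × 72 h = 276.48 kWh
Cost = 276.48 kWh × ₹7.7/kWh = ₹2128.90

₹2128.90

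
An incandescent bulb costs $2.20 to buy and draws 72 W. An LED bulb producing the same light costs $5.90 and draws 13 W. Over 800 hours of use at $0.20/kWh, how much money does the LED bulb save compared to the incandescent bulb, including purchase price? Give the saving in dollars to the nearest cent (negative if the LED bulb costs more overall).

$5.74

incandescent bulb: $2.20 + (72/1000) kW × 800 h × $0.20 = $2.20 + $11.52 = $13.72
LED bulb: $5.90 + (13/1000) kW × 800 h × $0.20 = $5.90 + $2.08 = $7.98
Saving = $13.72 − $7.98 = $5.74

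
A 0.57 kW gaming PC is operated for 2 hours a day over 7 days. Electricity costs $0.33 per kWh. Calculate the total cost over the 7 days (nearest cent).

$2.63

Runtime = 2 h/day × 7 days = 14 h
Energy = 0.57 kW × 14 h = 7.98 kWh
Cost = 7.98 kWh × $0.33/kWh = $2.63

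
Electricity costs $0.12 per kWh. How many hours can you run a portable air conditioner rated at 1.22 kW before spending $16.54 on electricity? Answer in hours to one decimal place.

113.0 h

Energy available = $16.54 ÷ $0.12/kWh = 137.8333 kWh
Hours = 137.8333 kWh ÷ 1.22 kW = 113.0 h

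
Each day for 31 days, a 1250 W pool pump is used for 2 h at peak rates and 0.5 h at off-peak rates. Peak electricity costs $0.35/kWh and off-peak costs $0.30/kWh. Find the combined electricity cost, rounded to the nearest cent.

Peak energy = 1.25 kW × 2 h × 31 = 77.5 kWh
Off-peak energy = 1.25 kW × 0.5 h × 31 = 19.375 kWh
Cost = 77.5 × $0.35 + 19.375 × $0.30 = $27.125 + $5.8125 = $32.94

$32.94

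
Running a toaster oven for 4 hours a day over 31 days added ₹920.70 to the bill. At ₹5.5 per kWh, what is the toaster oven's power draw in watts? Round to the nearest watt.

Energy = ₹920.70 ÷ ₹5.5/kWh = 167.4 kWh
Runtime = 4 h/day × 31 days = 124 h
Power = 167.4 kWh ÷ 124 h = 1.35 kW = 1350 W

1350 W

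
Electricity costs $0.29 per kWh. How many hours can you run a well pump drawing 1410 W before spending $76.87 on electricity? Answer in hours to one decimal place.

Energy available = $76.87 ÷ $0.29/kWh = 265.069 kWh
Hours = 265.069 kWh ÷ 1.41 kW = 188.0 h

188.0 h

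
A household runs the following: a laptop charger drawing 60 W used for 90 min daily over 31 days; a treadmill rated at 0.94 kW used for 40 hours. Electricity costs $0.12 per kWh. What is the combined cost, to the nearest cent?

laptop charger: Runtime = 90 min × 31 = 2790 min = 46.5 h
laptop charger: 0.06 kW × 46.5 h = 2.79 kWh
treadmill: 0.94 kW × 40 h = 37.6 kWh
Total energy = 40.39 kWh
Cost = 40.39 × $0.12 = $4.85

$4.85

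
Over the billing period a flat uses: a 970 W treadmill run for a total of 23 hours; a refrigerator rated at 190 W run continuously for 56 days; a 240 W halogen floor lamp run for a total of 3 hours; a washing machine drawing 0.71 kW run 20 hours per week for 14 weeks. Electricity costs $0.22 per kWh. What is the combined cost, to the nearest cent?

treadmill: 0.97 kW × 23 h = 22.31 kWh
refrigerator: Runtime = 24 h × 56 = 1344 h
refrigerator: 0.19 kW × 1344 h = 255.36 kWh
halogen floor lamp: 0.24 kW × 3 h = 0.72 kWh
washing machine: Runtime = 20 h/week × 14 weeks = 280 h
washing machine: 0.71 kW × 280 h = 198.8 kWh
Total energy = 477.19 kWh
Cost = 477.19 × $0.22 = $104.98

$104.98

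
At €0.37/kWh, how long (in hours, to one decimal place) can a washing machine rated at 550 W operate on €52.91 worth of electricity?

260.0 h

Energy available = €52.91 ÷ €0.37/kWh = 143 kWh
Hours = 143 kWh ÷ 0.55 kW = 260.0 h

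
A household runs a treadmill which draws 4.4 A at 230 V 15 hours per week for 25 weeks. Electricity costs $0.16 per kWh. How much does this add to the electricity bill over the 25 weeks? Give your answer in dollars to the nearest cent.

$60.72

Power = 4.4 A × 230 V = 1012 W = 1.012 kW
Runtime = 15 h/week × 25 weeks = 375 h
Energy = 1.012 kW × 375 h = 379.5 kWh
Cost = 379.5 kWh × $0.16/kWh = $60.72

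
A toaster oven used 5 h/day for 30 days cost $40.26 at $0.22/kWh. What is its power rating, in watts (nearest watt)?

Energy = $40.26 ÷ $0.22/kWh = 183 kWh
Runtime = 5 h/day × 30 days = 150 h
Power = 183 kWh ÷ 150 h = 1.22 kW = 1220 W

1220 W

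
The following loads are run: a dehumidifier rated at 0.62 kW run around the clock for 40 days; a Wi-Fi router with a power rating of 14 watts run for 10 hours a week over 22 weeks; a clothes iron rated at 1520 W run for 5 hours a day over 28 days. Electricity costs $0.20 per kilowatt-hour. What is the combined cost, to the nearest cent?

dehumidifier: Runtime = 24 h × 40 = 960 h
dehumidifier: 0.62 kW × 960 h = 595.2 kWh
Wi-Fi router: Runtime = 10 h/week × 22 weeks = 220 h
Wi-Fi router: 0.014 kW × 220 h = 3.08 kWh
clothes iron: Runtime = 5 h/day × 28 days = 140 h
clothes iron: 1.52 kW × 140 h = 212.8 kWh
Total energy = 811.08 kWh
Cost = 811.08 × $0.20 = $162.22

$162.22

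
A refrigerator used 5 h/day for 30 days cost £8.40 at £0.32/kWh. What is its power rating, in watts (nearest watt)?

175 W

Energy = £8.40 ÷ £0.32/kWh = 26.25 kWh
Runtime = 5 h/day × 30 days = 150 h
Power = 26.25 kWh ÷ 150 h = 0.175 kW = 175 W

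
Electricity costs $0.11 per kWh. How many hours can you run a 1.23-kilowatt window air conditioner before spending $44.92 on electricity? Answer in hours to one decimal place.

Energy available = $44.92 ÷ $0.11/kWh = 408.3636 kWh
Hours = 408.3636 kWh ÷ 1.23 kW = 332.0 h

332.0 h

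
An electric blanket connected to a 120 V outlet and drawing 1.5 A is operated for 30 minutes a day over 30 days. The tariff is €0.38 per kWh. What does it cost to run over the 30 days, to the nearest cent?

Power = 1.5 A × 120 V = 180 W = 0.18 kW
Runtime = 30 min × 30 = 900 min = 15 h
Energy = 0.18 kW × 15 h = 2.7 kWh
Cost = 2.7 kWh × €0.38/kWh = €1.03

€1.03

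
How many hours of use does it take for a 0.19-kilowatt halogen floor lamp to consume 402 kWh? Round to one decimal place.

Hours = 402 kWh ÷ 0.19 kW = 2115.8 h

2115.8 h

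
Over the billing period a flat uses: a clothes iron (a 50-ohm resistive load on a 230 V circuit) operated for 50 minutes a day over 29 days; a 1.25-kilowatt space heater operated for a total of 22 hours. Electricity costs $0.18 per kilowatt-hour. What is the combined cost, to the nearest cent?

clothes iron: Power = V²/R = 230²/50 = 1058 W = 1.058 kW
clothes iron: Runtime = 50 min × 29 = 1450 min = 24.166666… h
clothes iron: 1.058 kW × 24.166666… h = 25.568333… kWh
space heater: 1.25 kW × 22 h = 27.5 kWh
Total energy = 53.068333… kWh
Cost = 53.068333… × $0.18 = $9.55

$9.55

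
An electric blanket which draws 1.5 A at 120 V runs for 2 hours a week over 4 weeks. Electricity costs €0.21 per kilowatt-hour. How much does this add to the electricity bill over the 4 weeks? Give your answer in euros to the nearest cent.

€0.30

Power = 1.5 A × 120 V = 180 W = 0.18 kW
Runtime = 2 h/week × 4 weeks = 8 h
Energy = 0.18 kW × 8 h = 1.44 kWh
Cost = 1.44 kWh × €0.21/kWh = €0.30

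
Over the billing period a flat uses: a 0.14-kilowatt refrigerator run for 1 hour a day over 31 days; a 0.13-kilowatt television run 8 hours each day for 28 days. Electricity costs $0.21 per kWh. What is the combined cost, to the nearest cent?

$7.03

refrigerator: Runtime = 1 h/day × 31 days = 31 h
refrigerator: 0.14 kW × 31 h = 4.34 kWh
television: Runtime = 8 h/day × 28 days = 224 h
television: 0.13 kW × 224 h = 29.12 kWh
Total energy = 33.46 kWh
Cost = 33.46 × $0.21 = $7.03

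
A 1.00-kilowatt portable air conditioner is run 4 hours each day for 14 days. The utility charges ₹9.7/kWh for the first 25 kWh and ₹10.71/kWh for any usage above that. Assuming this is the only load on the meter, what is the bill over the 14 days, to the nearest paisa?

Runtime = 4 h/day × 14 days = 56 h
Energy = 1 kW × 56 h = 56 kWh
Tier 1 (0–25 kWh): 25 × ₹9.7 = ₹242.5
Above 25 kWh: 31 × ₹10.71 = ₹332.01
Bill = ₹574.51

₹574.51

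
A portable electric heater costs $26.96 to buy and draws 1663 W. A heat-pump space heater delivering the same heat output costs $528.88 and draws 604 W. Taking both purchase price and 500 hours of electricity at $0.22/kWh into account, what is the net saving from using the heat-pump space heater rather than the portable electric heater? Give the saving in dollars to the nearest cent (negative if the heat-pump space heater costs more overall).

portable electric heater: $26.96 + (1663/1000) kW × 500 h × $0.22 = $26.96 + $182.93 = $209.89
heat-pump space heater: $528.88 + (604/1000) kW × 500 h × $0.22 = $528.88 + $66.44 = $595.32
Saving = $209.89 − $595.32 = −$385.43

-$385.43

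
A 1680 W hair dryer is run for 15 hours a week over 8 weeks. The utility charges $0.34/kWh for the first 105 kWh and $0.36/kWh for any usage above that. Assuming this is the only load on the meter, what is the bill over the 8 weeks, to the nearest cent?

$70.48

Runtime = 15 h/week × 8 weeks = 120 h
Energy = 1.68 kW × 120 h = 201.6 kWh
Tier 1 (0–105 kWh): 105 × $0.34 = $35.7
Above 105 kWh: 96.6 × $0.36 = $34.776
Bill = $70.48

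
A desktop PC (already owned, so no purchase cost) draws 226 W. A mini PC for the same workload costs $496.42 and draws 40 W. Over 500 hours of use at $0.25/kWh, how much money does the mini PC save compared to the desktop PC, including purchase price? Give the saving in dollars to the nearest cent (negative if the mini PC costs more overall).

-$473.17

desktop PC: $0.00 + (226/1000) kW × 500 h × $0.25 = $0.00 + $28.25 = $28.25
mini PC: $496.42 + (40/1000) kW × 500 h × $0.25 = $496.42 + $5 = $501.42
Saving = $28.25 − $501.42 = −$473.17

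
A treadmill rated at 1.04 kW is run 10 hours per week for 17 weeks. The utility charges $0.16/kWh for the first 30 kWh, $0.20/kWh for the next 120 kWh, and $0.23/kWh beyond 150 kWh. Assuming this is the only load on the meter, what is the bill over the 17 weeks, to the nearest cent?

Runtime = 10 h/week × 17 weeks = 170 h
Energy = 1.04 kW × 170 h = 176.8 kWh
Tier 1 (0–30 kWh): 30 × $0.16 = $4.8
Tier 2 (30–150 kWh): 120 × $0.20 = $24
Above 150 kWh: 26.8 × $0.23 = $6.164
Bill = $34.96

$34.96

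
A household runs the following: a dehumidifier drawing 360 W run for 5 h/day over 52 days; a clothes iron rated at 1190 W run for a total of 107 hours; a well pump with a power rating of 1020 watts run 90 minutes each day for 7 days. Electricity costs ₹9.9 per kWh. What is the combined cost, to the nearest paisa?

₹2293.24

dehumidifier: Runtime = 5 h/day × 52 days = 260 h
dehumidifier: 0.36 kW × 260 h = 93.6 kWh
clothes iron: 1.19 kW × 107 h = 127.33 kWh
well pump: Runtime = 90 min × 7 = 630 min = 10.5 h
well pump: 1.02 kW × 10.5 h = 10.71 kWh
Total energy = 231.64 kWh
Cost = 231.64 × ₹9.9 = ₹2293.24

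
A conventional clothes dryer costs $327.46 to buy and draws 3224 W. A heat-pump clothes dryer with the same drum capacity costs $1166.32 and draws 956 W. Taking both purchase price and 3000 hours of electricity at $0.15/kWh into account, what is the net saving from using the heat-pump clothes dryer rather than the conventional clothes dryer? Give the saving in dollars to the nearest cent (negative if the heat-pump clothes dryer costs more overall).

$181.74

conventional clothes dryer: $327.46 + (3224/1000) kW × 3000 h × $0.15 = $327.46 + $1450.8 = $1778.26
heat-pump clothes dryer: $1166.32 + (956/1000) kW × 3000 h × $0.15 = $1166.32 + $430.2 = $1596.52
Saving = $1778.26 − $1596.52 = $181.74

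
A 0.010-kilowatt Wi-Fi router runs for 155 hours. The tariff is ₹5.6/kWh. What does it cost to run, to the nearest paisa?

Energy = 0.01 kW × 155 h = 1.55 kWh
Cost = 1.55 kWh × ₹5.6/kWh = ₹8.68

₹8.68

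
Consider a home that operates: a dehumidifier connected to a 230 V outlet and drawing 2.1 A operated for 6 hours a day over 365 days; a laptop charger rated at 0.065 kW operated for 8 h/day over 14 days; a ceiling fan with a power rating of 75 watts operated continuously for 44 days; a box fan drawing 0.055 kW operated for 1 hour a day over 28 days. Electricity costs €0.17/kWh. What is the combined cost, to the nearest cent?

€194.78

dehumidifier: Power = 2.1 A × 230 V = 483 W = 0.483 kW
dehumidifier: Runtime = 6 h/day × 365 days = 2190 h
dehumidifier: 0.483 kW × 2190 h = 1057.77 kWh
laptop charger: Runtime = 8 h/day × 14 days = 112 h
laptop charger: 0.065 kW × 112 h = 7.28 kWh
ceiling fan: Runtime = 24 h × 44 = 1056 h
ceiling fan: 0.075 kW × 1056 h = 79.2 kWh
box fan: Runtime = 1 h/day × 28 days = 28 h
box fan: 0.055 kW × 28 h = 1.54 kWh
Total energy = 1145.79 kWh
Cost = 1145.79 × €0.17 = €194.78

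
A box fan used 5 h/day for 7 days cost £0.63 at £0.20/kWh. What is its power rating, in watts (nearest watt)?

Energy = £0.63 ÷ £0.20/kWh = 3.15 kWh
Runtime = 5 h/day × 7 days = 35 h
Power = 3.15 kWh ÷ 35 h = 0.09 kW = 90 W

90 W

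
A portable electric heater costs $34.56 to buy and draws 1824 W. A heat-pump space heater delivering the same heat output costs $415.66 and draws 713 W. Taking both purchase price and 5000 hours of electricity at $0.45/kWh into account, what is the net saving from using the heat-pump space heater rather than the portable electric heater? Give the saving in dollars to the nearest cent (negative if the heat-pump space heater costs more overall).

$2118.65

portable electric heater: $34.56 + (1824/1000) kW × 5000 h × $0.45 = $34.56 + $4104 = $4138.56
heat-pump space heater: $415.66 + (713/1000) kW × 5000 h × $0.45 = $415.66 + $1604.25 = $2019.91
Saving = $4138.56 − $2019.91 = $2118.65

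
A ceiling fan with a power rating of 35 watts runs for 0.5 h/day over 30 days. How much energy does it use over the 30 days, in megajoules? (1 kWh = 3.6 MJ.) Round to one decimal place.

1.9 MJ

Runtime = 0.5 h/day × 30 days = 15 h
Energy = 0.035 kW × 15 h = 0.525 kWh
= 0.525 × 3.6 MJ = 1.9 MJ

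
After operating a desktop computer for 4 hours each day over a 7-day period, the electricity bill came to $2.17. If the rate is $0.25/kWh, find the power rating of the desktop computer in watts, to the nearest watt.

310 W

Energy = $2.17 ÷ $0.25/kWh = 8.68 kWh
Runtime = 4 h/day × 7 days = 28 h
Power = 8.68 kWh ÷ 28 h = 0.31 kW = 310 W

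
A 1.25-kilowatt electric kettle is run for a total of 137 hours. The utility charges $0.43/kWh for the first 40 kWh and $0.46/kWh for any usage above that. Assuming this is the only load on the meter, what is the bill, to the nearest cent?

$77.58

Energy = 1.25 kW × 137 h = 171.25 kWh
Tier 1 (0–40 kWh): 40 × $0.43 = $17.2
Above 40 kWh: 131.25 × $0.46 = $60.375
Bill = $77.58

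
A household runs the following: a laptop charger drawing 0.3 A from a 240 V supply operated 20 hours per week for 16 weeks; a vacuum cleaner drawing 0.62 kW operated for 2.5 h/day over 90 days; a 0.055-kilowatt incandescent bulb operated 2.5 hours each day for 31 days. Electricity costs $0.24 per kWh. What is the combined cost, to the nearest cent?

laptop charger: Power = 0.3 A × 240 V = 72 W = 0.072 kW
laptop charger: Runtime = 20 h/week × 16 weeks = 320 h
laptop charger: 0.072 kW × 320 h = 23.04 kWh
vacuum cleaner: Runtime = 2.5 h/day × 90 days = 225 h
vacuum cleaner: 0.62 kW × 225 h = 139.5 kWh
incandescent bulb: Runtime = 2.5 h/day × 31 days = 77.5 h
incandescent bulb: 0.055 kW × 77.5 h = 4.2625 kWh
Total energy = 166.8025 kWh
Cost = 166.8025 × $0.24 = $40.03

$40.03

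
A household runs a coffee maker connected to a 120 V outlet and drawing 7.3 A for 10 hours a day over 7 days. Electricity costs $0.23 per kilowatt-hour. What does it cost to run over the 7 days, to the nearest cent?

$14.10

Power = 7.3 A × 120 V = 876 W = 0.876 kW
Runtime = 10 h/day × 7 days = 70 h
Energy = 0.876 kW × 70 h = 61.32 kWh
Cost = 61.32 kWh × $0.23/kWh = $14.10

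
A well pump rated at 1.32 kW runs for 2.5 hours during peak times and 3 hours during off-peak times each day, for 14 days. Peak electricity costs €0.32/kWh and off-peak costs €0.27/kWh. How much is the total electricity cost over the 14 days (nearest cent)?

Peak energy = 1.32 kW × 2.5 h × 14 = 46.2 kWh
Off-peak energy = 1.32 kW × 3 h × 14 = 55.44 kWh
Cost = 46.2 × €0.32 + 55.44 × €0.27 = €14.784 + €14.9688 = €29.75

€29.75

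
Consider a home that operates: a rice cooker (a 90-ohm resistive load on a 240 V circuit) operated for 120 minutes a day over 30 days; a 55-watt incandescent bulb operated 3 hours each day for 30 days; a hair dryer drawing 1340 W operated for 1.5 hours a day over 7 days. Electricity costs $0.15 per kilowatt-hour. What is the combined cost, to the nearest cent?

$8.61

rice cooker: Power = V²/R = 240²/90 = 640 W = 0.64 kW
rice cooker: Runtime = 120 min × 30 = 3600 min = 60 h
rice cooker: 0.64 kW × 60 h = 38.4 kWh
incandescent bulb: Runtime = 3 h/day × 30 days = 90 h
incandescent bulb: 0.055 kW × 90 h = 4.95 kWh
hair dryer: Runtime = 1.5 h/day × 7 days = 10.5 h
hair dryer: 1.34 kW × 10.5 h = 14.07 kWh
Total energy = 57.42 kWh
Cost = 57.42 × $0.15 = $8.61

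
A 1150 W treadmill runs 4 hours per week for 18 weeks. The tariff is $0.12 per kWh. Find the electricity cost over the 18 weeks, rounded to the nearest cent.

Runtime = 4 h/week × 18 weeks = 72 h
Energy = 1.15 kW × 72 h = 82.8 kWh
Cost = 82.8 kWh × $0.12/kWh = $9.94

$9.94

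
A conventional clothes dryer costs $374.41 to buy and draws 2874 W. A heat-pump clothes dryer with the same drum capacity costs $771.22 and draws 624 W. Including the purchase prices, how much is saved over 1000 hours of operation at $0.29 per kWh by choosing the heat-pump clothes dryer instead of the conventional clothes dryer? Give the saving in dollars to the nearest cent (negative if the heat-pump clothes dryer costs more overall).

$255.69

conventional clothes dryer: $374.41 + (2874/1000) kW × 1000 h × $0.29 = $374.41 + $833.46 = $1207.87
heat-pump clothes dryer: $771.22 + (624/1000) kW × 1000 h × $0.29 = $771.22 + $180.96 = $952.18
Saving = $1207.87 − $952.18 = $255.69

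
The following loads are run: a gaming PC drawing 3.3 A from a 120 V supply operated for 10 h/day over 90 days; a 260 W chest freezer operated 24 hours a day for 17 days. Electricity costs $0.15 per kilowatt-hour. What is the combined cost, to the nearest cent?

gaming PC: Power = 3.3 A × 120 V = 396 W = 0.396 kW
gaming PC: Runtime = 10 h/day × 90 days = 900 h
gaming PC: 0.396 kW × 900 h = 356.4 kWh
chest freezer: Runtime = 24 h × 17 = 408 h
chest freezer: 0.26 kW × 408 h = 106.08 kWh
Total energy = 462.48 kWh
Cost = 462.48 × $0.15 = $69.37

$69.37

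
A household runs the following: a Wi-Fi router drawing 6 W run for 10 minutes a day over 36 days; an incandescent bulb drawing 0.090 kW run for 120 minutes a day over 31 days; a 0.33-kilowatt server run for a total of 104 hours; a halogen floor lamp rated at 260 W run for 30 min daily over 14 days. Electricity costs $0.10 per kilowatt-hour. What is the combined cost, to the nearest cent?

$4.18

Wi-Fi router: Runtime = 10 min × 36 = 360 min = 6 h
Wi-Fi router: 0.006 kW × 6 h = 0.036 kWh
incandescent bulb: Runtime = 120 min × 31 = 3720 min = 62 h
incandescent bulb: 0.09 kW × 62 h = 5.58 kWh
server: 0.33 kW × 104 h = 34.32 kWh
halogen floor lamp: Runtime = 30 min × 14 = 420 min = 7 h
halogen floor lamp: 0.26 kW × 7 h = 1.82 kWh
Total energy = 41.756 kWh
Cost = 41.756 × $0.10 = $4.18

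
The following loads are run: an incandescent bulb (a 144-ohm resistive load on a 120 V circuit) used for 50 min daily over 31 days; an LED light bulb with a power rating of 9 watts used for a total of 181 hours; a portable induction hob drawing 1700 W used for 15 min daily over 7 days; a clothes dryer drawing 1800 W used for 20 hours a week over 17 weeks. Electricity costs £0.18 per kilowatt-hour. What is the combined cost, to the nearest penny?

incandescent bulb: Power = V²/R = 120²/144 = 100 W = 0.1 kW
incandescent bulb: Runtime = 50 min × 31 = 1550 min = 25.833333… h
incandescent bulb: 0.1 kW × 25.833333… h = 2.583333… kWh
LED light bulb: 0.009 kW × 181 h = 1.629 kWh
portable induction hob: Runtime = 15 min × 7 = 105 min = 1.75 h
portable induction hob: 1.7 kW × 1.75 h = 2.975 kWh
clothes dryer: Runtime = 20 h/week × 17 weeks = 340 h
clothes dryer: 1.8 kW × 340 h = 612 kWh
Total energy = 619.187333… kWh
Cost = 619.187333… × £0.18 = £111.45

£111.45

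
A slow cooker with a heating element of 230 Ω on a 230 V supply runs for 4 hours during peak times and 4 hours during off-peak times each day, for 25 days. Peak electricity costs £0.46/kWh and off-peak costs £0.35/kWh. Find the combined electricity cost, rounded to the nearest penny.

Power = V²/R = 230²/230 = 230 W = 0.23 kW
Peak energy = 0.23 kW × 4 h × 25 = 23 kWh
Off-peak energy = 0.23 kW × 4 h × 25 = 23 kWh
Cost = 23 × £0.46 + 23 × £0.35 = £10.58 + £8.05 = £18.63

£18.63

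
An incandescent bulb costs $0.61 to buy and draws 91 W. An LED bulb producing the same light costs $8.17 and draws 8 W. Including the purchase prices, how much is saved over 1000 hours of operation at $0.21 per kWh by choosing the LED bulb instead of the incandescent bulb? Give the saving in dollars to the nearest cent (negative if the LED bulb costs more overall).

$9.87

incandescent bulb: $0.61 + (91/1000) kW × 1000 h × $0.21 = $0.61 + $19.11 = $19.72
LED bulb: $8.17 + (8/1000) kW × 1000 h × $0.21 = $8.17 + $1.68 = $9.85
Saving = $19.72 − $9.85 = $9.87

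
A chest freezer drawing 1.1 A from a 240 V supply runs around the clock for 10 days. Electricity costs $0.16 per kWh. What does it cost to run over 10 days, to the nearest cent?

Power = 1.1 A × 240 V = 264 W = 0.264 kW
Runtime = 24 h × 10 = 240 h
Energy = 0.264 kW × 240 h = 63.36 kWh
Cost = 63.36 kWh × $0.16/kWh = $10.14

$10.14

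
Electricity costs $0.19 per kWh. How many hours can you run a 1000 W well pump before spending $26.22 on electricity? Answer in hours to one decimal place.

Energy available = $26.22 ÷ $0.19/kWh = 138 kWh
Hours = 138 kWh ÷ 1 kW = 138.0 h

138.0 h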